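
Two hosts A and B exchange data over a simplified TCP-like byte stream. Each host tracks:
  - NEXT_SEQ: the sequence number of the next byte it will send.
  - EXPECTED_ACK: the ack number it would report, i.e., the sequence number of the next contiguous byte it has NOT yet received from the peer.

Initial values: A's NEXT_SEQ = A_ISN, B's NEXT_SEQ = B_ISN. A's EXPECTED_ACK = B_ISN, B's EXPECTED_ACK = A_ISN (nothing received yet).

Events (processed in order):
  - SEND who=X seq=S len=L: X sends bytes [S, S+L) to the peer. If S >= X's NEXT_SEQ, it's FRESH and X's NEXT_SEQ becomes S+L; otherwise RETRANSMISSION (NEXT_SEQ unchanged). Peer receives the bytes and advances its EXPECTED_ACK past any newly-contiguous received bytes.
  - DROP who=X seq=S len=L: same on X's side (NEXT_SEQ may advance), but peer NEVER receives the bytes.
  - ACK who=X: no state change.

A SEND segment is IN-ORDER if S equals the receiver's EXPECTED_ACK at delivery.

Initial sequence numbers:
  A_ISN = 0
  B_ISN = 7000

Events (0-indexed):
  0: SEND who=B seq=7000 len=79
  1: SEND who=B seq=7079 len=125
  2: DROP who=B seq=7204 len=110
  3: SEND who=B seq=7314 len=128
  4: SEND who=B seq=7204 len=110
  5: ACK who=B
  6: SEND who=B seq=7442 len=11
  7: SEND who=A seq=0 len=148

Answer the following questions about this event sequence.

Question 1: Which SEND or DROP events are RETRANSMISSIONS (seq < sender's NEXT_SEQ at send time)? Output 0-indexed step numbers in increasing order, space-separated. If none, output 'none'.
Step 0: SEND seq=7000 -> fresh
Step 1: SEND seq=7079 -> fresh
Step 2: DROP seq=7204 -> fresh
Step 3: SEND seq=7314 -> fresh
Step 4: SEND seq=7204 -> retransmit
Step 6: SEND seq=7442 -> fresh
Step 7: SEND seq=0 -> fresh

Answer: 4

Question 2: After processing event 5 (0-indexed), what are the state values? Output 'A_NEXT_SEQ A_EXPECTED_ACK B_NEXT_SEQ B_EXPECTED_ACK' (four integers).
After event 0: A_seq=0 A_ack=7079 B_seq=7079 B_ack=0
After event 1: A_seq=0 A_ack=7204 B_seq=7204 B_ack=0
After event 2: A_seq=0 A_ack=7204 B_seq=7314 B_ack=0
After event 3: A_seq=0 A_ack=7204 B_seq=7442 B_ack=0
After event 4: A_seq=0 A_ack=7442 B_seq=7442 B_ack=0
After event 5: A_seq=0 A_ack=7442 B_seq=7442 B_ack=0

0 7442 7442 0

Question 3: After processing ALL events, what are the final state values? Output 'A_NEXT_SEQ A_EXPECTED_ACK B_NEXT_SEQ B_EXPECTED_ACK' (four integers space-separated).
Answer: 148 7453 7453 148

Derivation:
After event 0: A_seq=0 A_ack=7079 B_seq=7079 B_ack=0
After event 1: A_seq=0 A_ack=7204 B_seq=7204 B_ack=0
After event 2: A_seq=0 A_ack=7204 B_seq=7314 B_ack=0
After event 3: A_seq=0 A_ack=7204 B_seq=7442 B_ack=0
After event 4: A_seq=0 A_ack=7442 B_seq=7442 B_ack=0
After event 5: A_seq=0 A_ack=7442 B_seq=7442 B_ack=0
After event 6: A_seq=0 A_ack=7453 B_seq=7453 B_ack=0
After event 7: A_seq=148 A_ack=7453 B_seq=7453 B_ack=148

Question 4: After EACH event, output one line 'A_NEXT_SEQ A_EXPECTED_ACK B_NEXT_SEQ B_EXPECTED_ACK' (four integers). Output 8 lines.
0 7079 7079 0
0 7204 7204 0
0 7204 7314 0
0 7204 7442 0
0 7442 7442 0
0 7442 7442 0
0 7453 7453 0
148 7453 7453 148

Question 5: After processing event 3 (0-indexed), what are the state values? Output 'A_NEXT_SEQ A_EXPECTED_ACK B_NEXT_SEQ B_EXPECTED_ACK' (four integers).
After event 0: A_seq=0 A_ack=7079 B_seq=7079 B_ack=0
After event 1: A_seq=0 A_ack=7204 B_seq=7204 B_ack=0
After event 2: A_seq=0 A_ack=7204 B_seq=7314 B_ack=0
After event 3: A_seq=0 A_ack=7204 B_seq=7442 B_ack=0

0 7204 7442 0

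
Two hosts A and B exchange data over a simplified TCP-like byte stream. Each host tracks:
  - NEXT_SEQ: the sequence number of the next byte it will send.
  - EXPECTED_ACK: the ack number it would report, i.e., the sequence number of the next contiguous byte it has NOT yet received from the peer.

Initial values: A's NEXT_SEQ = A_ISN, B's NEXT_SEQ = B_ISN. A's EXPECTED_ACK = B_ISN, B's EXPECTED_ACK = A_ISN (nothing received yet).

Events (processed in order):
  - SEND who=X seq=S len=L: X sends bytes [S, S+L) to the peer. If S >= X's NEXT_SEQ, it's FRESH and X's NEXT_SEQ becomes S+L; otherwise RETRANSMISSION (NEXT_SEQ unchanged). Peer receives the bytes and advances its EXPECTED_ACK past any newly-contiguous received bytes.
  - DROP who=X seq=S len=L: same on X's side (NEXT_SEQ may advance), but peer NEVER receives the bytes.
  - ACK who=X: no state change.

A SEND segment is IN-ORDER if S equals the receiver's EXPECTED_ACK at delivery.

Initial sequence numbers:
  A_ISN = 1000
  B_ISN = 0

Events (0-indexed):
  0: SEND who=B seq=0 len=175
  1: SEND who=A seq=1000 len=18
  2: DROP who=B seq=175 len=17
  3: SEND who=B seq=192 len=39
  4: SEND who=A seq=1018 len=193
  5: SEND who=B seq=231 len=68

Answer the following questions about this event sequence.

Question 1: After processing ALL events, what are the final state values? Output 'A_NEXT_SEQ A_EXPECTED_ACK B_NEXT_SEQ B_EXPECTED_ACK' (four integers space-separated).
After event 0: A_seq=1000 A_ack=175 B_seq=175 B_ack=1000
After event 1: A_seq=1018 A_ack=175 B_seq=175 B_ack=1018
After event 2: A_seq=1018 A_ack=175 B_seq=192 B_ack=1018
After event 3: A_seq=1018 A_ack=175 B_seq=231 B_ack=1018
After event 4: A_seq=1211 A_ack=175 B_seq=231 B_ack=1211
After event 5: A_seq=1211 A_ack=175 B_seq=299 B_ack=1211

Answer: 1211 175 299 1211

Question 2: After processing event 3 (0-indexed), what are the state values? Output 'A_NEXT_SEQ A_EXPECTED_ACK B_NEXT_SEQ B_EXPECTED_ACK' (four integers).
After event 0: A_seq=1000 A_ack=175 B_seq=175 B_ack=1000
After event 1: A_seq=1018 A_ack=175 B_seq=175 B_ack=1018
After event 2: A_seq=1018 A_ack=175 B_seq=192 B_ack=1018
After event 3: A_seq=1018 A_ack=175 B_seq=231 B_ack=1018

1018 175 231 1018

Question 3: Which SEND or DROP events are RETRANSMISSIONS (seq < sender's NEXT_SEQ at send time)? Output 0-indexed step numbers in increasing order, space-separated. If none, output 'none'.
Step 0: SEND seq=0 -> fresh
Step 1: SEND seq=1000 -> fresh
Step 2: DROP seq=175 -> fresh
Step 3: SEND seq=192 -> fresh
Step 4: SEND seq=1018 -> fresh
Step 5: SEND seq=231 -> fresh

Answer: none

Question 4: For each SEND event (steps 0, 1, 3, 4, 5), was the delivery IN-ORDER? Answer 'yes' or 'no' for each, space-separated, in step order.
Step 0: SEND seq=0 -> in-order
Step 1: SEND seq=1000 -> in-order
Step 3: SEND seq=192 -> out-of-order
Step 4: SEND seq=1018 -> in-order
Step 5: SEND seq=231 -> out-of-order

Answer: yes yes no yes no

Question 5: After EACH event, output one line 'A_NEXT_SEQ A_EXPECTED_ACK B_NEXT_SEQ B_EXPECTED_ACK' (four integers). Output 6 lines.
1000 175 175 1000
1018 175 175 1018
1018 175 192 1018
1018 175 231 1018
1211 175 231 1211
1211 175 299 1211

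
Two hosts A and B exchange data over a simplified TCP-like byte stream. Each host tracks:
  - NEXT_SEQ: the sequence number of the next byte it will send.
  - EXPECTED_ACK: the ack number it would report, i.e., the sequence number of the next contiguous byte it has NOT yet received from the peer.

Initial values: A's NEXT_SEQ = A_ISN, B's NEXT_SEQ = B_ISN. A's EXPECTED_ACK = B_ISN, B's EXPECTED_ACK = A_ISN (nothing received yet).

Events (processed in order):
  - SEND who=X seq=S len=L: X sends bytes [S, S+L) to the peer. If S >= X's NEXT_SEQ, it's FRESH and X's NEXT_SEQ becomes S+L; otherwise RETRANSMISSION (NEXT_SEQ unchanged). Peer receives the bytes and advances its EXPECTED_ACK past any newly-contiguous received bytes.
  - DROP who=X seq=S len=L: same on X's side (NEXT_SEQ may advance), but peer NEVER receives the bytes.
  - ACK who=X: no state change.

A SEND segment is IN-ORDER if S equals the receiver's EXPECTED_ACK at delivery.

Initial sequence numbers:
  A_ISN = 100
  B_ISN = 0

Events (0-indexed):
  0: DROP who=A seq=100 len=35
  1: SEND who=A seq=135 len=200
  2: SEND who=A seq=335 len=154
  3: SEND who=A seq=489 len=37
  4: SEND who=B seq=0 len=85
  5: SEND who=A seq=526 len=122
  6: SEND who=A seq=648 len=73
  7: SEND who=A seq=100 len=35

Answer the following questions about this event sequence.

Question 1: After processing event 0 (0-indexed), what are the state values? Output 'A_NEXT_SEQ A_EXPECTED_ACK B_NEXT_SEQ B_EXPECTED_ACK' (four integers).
After event 0: A_seq=135 A_ack=0 B_seq=0 B_ack=100

135 0 0 100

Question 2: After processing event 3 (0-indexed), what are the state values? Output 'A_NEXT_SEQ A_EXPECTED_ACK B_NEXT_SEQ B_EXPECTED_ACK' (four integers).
After event 0: A_seq=135 A_ack=0 B_seq=0 B_ack=100
After event 1: A_seq=335 A_ack=0 B_seq=0 B_ack=100
After event 2: A_seq=489 A_ack=0 B_seq=0 B_ack=100
After event 3: A_seq=526 A_ack=0 B_seq=0 B_ack=100

526 0 0 100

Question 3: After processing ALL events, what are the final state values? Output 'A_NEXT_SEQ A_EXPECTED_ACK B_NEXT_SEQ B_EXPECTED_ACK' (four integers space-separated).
After event 0: A_seq=135 A_ack=0 B_seq=0 B_ack=100
After event 1: A_seq=335 A_ack=0 B_seq=0 B_ack=100
After event 2: A_seq=489 A_ack=0 B_seq=0 B_ack=100
After event 3: A_seq=526 A_ack=0 B_seq=0 B_ack=100
After event 4: A_seq=526 A_ack=85 B_seq=85 B_ack=100
After event 5: A_seq=648 A_ack=85 B_seq=85 B_ack=100
After event 6: A_seq=721 A_ack=85 B_seq=85 B_ack=100
After event 7: A_seq=721 A_ack=85 B_seq=85 B_ack=721

Answer: 721 85 85 721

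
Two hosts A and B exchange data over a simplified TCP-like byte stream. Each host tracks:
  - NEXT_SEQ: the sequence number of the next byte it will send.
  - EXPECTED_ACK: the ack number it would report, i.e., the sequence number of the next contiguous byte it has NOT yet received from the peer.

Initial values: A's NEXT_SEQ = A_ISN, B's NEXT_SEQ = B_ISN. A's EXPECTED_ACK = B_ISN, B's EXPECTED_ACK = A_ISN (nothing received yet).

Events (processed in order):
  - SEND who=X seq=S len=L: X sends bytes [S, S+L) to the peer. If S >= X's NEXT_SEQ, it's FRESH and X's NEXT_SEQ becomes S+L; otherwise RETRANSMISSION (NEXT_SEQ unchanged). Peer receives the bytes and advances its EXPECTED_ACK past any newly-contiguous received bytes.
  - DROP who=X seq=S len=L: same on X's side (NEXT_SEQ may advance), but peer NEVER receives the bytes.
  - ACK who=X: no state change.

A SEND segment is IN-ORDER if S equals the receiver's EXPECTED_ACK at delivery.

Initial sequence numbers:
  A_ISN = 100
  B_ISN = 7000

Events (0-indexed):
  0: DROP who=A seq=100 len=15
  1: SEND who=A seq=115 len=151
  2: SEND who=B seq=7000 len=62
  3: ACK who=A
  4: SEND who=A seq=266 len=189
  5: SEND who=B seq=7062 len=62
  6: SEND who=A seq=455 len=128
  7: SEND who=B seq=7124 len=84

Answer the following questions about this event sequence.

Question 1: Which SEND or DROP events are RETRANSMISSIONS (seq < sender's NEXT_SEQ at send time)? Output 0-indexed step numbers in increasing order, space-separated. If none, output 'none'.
Step 0: DROP seq=100 -> fresh
Step 1: SEND seq=115 -> fresh
Step 2: SEND seq=7000 -> fresh
Step 4: SEND seq=266 -> fresh
Step 5: SEND seq=7062 -> fresh
Step 6: SEND seq=455 -> fresh
Step 7: SEND seq=7124 -> fresh

Answer: none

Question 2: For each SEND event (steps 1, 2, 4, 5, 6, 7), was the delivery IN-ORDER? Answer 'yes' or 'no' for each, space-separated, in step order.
Answer: no yes no yes no yes

Derivation:
Step 1: SEND seq=115 -> out-of-order
Step 2: SEND seq=7000 -> in-order
Step 4: SEND seq=266 -> out-of-order
Step 5: SEND seq=7062 -> in-order
Step 6: SEND seq=455 -> out-of-order
Step 7: SEND seq=7124 -> in-order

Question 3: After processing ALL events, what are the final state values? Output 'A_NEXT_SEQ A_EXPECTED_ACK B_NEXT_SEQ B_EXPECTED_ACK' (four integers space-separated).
After event 0: A_seq=115 A_ack=7000 B_seq=7000 B_ack=100
After event 1: A_seq=266 A_ack=7000 B_seq=7000 B_ack=100
After event 2: A_seq=266 A_ack=7062 B_seq=7062 B_ack=100
After event 3: A_seq=266 A_ack=7062 B_seq=7062 B_ack=100
After event 4: A_seq=455 A_ack=7062 B_seq=7062 B_ack=100
After event 5: A_seq=455 A_ack=7124 B_seq=7124 B_ack=100
After event 6: A_seq=583 A_ack=7124 B_seq=7124 B_ack=100
After event 7: A_seq=583 A_ack=7208 B_seq=7208 B_ack=100

Answer: 583 7208 7208 100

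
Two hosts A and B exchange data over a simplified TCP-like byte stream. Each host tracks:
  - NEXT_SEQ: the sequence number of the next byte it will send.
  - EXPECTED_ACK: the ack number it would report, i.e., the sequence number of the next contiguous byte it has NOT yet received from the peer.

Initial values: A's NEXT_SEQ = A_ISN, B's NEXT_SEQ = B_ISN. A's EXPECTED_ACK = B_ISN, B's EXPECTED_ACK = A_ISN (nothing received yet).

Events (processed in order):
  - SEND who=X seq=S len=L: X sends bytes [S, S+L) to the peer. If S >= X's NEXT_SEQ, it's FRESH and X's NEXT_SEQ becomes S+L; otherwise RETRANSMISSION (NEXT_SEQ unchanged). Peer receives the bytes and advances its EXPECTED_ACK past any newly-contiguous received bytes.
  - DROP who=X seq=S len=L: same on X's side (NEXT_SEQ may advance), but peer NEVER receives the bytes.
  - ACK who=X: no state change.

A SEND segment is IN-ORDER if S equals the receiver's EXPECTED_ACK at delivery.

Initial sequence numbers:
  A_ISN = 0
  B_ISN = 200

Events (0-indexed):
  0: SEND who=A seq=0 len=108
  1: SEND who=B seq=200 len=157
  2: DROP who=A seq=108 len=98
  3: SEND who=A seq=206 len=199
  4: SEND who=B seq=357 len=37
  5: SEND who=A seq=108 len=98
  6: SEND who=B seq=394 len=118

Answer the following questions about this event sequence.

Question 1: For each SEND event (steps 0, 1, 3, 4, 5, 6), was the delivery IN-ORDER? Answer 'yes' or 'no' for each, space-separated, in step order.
Answer: yes yes no yes yes yes

Derivation:
Step 0: SEND seq=0 -> in-order
Step 1: SEND seq=200 -> in-order
Step 3: SEND seq=206 -> out-of-order
Step 4: SEND seq=357 -> in-order
Step 5: SEND seq=108 -> in-order
Step 6: SEND seq=394 -> in-order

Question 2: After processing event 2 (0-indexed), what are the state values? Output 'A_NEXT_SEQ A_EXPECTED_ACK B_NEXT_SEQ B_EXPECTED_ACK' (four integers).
After event 0: A_seq=108 A_ack=200 B_seq=200 B_ack=108
After event 1: A_seq=108 A_ack=357 B_seq=357 B_ack=108
After event 2: A_seq=206 A_ack=357 B_seq=357 B_ack=108

206 357 357 108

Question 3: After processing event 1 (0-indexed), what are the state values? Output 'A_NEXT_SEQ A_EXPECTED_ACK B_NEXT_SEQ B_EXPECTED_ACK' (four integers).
After event 0: A_seq=108 A_ack=200 B_seq=200 B_ack=108
After event 1: A_seq=108 A_ack=357 B_seq=357 B_ack=108

108 357 357 108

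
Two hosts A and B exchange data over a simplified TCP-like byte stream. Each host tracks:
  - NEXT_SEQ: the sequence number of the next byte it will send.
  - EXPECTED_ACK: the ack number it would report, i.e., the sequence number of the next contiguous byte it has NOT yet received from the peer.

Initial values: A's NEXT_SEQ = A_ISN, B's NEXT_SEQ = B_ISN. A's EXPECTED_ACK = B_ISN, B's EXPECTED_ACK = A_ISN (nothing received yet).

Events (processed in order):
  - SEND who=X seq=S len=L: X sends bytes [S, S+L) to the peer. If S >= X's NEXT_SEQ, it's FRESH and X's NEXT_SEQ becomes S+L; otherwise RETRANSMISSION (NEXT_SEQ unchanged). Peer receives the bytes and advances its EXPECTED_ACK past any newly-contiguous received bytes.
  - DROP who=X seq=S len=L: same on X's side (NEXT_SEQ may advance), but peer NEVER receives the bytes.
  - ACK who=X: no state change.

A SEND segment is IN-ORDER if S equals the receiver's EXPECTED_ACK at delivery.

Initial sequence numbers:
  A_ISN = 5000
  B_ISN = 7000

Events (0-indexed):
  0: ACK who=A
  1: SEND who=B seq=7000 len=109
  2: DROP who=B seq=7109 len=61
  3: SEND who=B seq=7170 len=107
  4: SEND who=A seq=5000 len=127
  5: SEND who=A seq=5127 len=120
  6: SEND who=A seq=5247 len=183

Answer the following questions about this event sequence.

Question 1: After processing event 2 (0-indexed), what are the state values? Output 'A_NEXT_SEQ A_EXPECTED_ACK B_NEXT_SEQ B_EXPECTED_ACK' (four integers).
After event 0: A_seq=5000 A_ack=7000 B_seq=7000 B_ack=5000
After event 1: A_seq=5000 A_ack=7109 B_seq=7109 B_ack=5000
After event 2: A_seq=5000 A_ack=7109 B_seq=7170 B_ack=5000

5000 7109 7170 5000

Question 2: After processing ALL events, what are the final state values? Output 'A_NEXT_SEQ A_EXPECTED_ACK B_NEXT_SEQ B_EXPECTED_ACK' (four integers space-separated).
Answer: 5430 7109 7277 5430

Derivation:
After event 0: A_seq=5000 A_ack=7000 B_seq=7000 B_ack=5000
After event 1: A_seq=5000 A_ack=7109 B_seq=7109 B_ack=5000
After event 2: A_seq=5000 A_ack=7109 B_seq=7170 B_ack=5000
After event 3: A_seq=5000 A_ack=7109 B_seq=7277 B_ack=5000
After event 4: A_seq=5127 A_ack=7109 B_seq=7277 B_ack=5127
After event 5: A_seq=5247 A_ack=7109 B_seq=7277 B_ack=5247
After event 6: A_seq=5430 A_ack=7109 B_seq=7277 B_ack=5430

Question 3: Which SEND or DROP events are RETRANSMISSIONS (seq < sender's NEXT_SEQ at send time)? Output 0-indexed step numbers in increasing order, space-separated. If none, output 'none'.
Step 1: SEND seq=7000 -> fresh
Step 2: DROP seq=7109 -> fresh
Step 3: SEND seq=7170 -> fresh
Step 4: SEND seq=5000 -> fresh
Step 5: SEND seq=5127 -> fresh
Step 6: SEND seq=5247 -> fresh

Answer: none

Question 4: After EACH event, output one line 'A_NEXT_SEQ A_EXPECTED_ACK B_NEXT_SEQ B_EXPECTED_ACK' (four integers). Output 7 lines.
5000 7000 7000 5000
5000 7109 7109 5000
5000 7109 7170 5000
5000 7109 7277 5000
5127 7109 7277 5127
5247 7109 7277 5247
5430 7109 7277 5430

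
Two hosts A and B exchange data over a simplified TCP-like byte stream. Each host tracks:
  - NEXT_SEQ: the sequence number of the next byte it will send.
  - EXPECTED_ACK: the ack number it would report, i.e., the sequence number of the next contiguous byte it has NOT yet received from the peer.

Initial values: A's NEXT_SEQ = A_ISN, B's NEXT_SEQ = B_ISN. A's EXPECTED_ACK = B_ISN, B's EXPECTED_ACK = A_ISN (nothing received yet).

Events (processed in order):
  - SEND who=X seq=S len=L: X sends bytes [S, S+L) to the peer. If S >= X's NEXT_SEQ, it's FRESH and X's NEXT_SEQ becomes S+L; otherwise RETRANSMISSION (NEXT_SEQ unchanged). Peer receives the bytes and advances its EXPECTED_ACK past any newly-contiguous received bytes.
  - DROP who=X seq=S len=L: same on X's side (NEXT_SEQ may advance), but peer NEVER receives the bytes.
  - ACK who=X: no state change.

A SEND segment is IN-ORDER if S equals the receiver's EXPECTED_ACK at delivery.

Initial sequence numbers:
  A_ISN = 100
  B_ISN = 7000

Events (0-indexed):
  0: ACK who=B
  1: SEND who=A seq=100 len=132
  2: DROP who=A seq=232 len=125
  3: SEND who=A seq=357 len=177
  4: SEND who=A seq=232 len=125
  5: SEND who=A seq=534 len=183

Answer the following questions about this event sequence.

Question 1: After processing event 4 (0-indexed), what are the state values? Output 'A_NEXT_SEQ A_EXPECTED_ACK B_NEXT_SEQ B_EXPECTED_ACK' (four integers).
After event 0: A_seq=100 A_ack=7000 B_seq=7000 B_ack=100
After event 1: A_seq=232 A_ack=7000 B_seq=7000 B_ack=232
After event 2: A_seq=357 A_ack=7000 B_seq=7000 B_ack=232
After event 3: A_seq=534 A_ack=7000 B_seq=7000 B_ack=232
After event 4: A_seq=534 A_ack=7000 B_seq=7000 B_ack=534

534 7000 7000 534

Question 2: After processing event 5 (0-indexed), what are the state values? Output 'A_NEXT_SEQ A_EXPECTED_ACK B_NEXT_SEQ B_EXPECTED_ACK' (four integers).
After event 0: A_seq=100 A_ack=7000 B_seq=7000 B_ack=100
After event 1: A_seq=232 A_ack=7000 B_seq=7000 B_ack=232
After event 2: A_seq=357 A_ack=7000 B_seq=7000 B_ack=232
After event 3: A_seq=534 A_ack=7000 B_seq=7000 B_ack=232
After event 4: A_seq=534 A_ack=7000 B_seq=7000 B_ack=534
After event 5: A_seq=717 A_ack=7000 B_seq=7000 B_ack=717

717 7000 7000 717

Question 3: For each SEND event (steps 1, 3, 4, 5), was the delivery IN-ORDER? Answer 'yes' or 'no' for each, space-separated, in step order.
Step 1: SEND seq=100 -> in-order
Step 3: SEND seq=357 -> out-of-order
Step 4: SEND seq=232 -> in-order
Step 5: SEND seq=534 -> in-order

Answer: yes no yes yes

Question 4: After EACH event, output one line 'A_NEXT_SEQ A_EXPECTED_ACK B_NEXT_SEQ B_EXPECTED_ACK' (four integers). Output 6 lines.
100 7000 7000 100
232 7000 7000 232
357 7000 7000 232
534 7000 7000 232
534 7000 7000 534
717 7000 7000 717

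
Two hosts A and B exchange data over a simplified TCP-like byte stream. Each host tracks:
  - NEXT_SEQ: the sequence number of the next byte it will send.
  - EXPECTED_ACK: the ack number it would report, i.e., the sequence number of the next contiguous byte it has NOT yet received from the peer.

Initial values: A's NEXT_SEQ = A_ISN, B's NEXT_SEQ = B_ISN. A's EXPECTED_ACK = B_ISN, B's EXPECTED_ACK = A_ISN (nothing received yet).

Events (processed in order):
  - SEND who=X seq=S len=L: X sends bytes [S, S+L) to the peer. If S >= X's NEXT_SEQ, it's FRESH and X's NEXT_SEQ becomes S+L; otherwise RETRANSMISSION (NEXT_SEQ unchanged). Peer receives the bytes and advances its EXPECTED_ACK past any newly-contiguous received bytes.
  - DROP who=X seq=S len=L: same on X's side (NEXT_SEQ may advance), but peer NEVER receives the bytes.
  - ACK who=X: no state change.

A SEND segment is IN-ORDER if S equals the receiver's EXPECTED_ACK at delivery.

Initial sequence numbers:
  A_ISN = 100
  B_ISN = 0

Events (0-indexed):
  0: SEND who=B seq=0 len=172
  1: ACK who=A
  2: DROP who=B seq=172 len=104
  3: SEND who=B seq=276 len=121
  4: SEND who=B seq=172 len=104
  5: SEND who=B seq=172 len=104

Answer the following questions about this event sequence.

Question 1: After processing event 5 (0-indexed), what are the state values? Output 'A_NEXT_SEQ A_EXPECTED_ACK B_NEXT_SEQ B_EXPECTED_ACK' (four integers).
After event 0: A_seq=100 A_ack=172 B_seq=172 B_ack=100
After event 1: A_seq=100 A_ack=172 B_seq=172 B_ack=100
After event 2: A_seq=100 A_ack=172 B_seq=276 B_ack=100
After event 3: A_seq=100 A_ack=172 B_seq=397 B_ack=100
After event 4: A_seq=100 A_ack=397 B_seq=397 B_ack=100
After event 5: A_seq=100 A_ack=397 B_seq=397 B_ack=100

100 397 397 100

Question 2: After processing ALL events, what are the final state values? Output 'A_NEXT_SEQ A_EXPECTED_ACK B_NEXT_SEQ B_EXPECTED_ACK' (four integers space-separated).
Answer: 100 397 397 100

Derivation:
After event 0: A_seq=100 A_ack=172 B_seq=172 B_ack=100
After event 1: A_seq=100 A_ack=172 B_seq=172 B_ack=100
After event 2: A_seq=100 A_ack=172 B_seq=276 B_ack=100
After event 3: A_seq=100 A_ack=172 B_seq=397 B_ack=100
After event 4: A_seq=100 A_ack=397 B_seq=397 B_ack=100
After event 5: A_seq=100 A_ack=397 B_seq=397 B_ack=100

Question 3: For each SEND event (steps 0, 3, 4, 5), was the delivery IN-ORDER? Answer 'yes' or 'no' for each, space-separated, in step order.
Step 0: SEND seq=0 -> in-order
Step 3: SEND seq=276 -> out-of-order
Step 4: SEND seq=172 -> in-order
Step 5: SEND seq=172 -> out-of-order

Answer: yes no yes no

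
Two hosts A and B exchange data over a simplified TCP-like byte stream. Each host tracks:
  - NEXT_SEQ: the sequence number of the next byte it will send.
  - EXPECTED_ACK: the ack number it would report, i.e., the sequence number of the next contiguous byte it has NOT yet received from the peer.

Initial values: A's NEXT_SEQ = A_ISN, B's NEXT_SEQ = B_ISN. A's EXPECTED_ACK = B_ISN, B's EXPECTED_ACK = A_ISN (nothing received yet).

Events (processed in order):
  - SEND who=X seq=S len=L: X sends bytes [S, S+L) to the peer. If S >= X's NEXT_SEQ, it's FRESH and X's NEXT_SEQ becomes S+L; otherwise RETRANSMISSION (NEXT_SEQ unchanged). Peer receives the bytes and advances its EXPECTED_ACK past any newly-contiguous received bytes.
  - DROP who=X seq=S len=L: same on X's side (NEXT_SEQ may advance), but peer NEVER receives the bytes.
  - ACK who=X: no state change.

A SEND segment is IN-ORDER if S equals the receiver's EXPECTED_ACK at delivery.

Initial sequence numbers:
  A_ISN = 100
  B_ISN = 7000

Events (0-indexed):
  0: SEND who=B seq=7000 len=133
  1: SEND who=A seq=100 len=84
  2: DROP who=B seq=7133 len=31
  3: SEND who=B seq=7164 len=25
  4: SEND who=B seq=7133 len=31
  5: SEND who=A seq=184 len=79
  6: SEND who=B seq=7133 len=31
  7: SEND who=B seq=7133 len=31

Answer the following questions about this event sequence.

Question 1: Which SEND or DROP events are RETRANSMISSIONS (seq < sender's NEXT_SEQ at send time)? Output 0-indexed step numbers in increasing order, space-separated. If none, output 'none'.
Step 0: SEND seq=7000 -> fresh
Step 1: SEND seq=100 -> fresh
Step 2: DROP seq=7133 -> fresh
Step 3: SEND seq=7164 -> fresh
Step 4: SEND seq=7133 -> retransmit
Step 5: SEND seq=184 -> fresh
Step 6: SEND seq=7133 -> retransmit
Step 7: SEND seq=7133 -> retransmit

Answer: 4 6 7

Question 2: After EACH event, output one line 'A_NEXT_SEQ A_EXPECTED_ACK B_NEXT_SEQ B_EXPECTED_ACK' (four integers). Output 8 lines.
100 7133 7133 100
184 7133 7133 184
184 7133 7164 184
184 7133 7189 184
184 7189 7189 184
263 7189 7189 263
263 7189 7189 263
263 7189 7189 263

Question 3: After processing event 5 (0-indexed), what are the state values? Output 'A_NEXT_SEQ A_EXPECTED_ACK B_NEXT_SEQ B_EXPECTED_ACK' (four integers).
After event 0: A_seq=100 A_ack=7133 B_seq=7133 B_ack=100
After event 1: A_seq=184 A_ack=7133 B_seq=7133 B_ack=184
After event 2: A_seq=184 A_ack=7133 B_seq=7164 B_ack=184
After event 3: A_seq=184 A_ack=7133 B_seq=7189 B_ack=184
After event 4: A_seq=184 A_ack=7189 B_seq=7189 B_ack=184
After event 5: A_seq=263 A_ack=7189 B_seq=7189 B_ack=263

263 7189 7189 263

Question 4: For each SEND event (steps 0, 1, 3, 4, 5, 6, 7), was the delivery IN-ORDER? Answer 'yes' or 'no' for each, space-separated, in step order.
Answer: yes yes no yes yes no no

Derivation:
Step 0: SEND seq=7000 -> in-order
Step 1: SEND seq=100 -> in-order
Step 3: SEND seq=7164 -> out-of-order
Step 4: SEND seq=7133 -> in-order
Step 5: SEND seq=184 -> in-order
Step 6: SEND seq=7133 -> out-of-order
Step 7: SEND seq=7133 -> out-of-order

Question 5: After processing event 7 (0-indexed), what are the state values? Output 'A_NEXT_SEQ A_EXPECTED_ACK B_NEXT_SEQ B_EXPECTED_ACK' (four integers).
After event 0: A_seq=100 A_ack=7133 B_seq=7133 B_ack=100
After event 1: A_seq=184 A_ack=7133 B_seq=7133 B_ack=184
After event 2: A_seq=184 A_ack=7133 B_seq=7164 B_ack=184
After event 3: A_seq=184 A_ack=7133 B_seq=7189 B_ack=184
After event 4: A_seq=184 A_ack=7189 B_seq=7189 B_ack=184
After event 5: A_seq=263 A_ack=7189 B_seq=7189 B_ack=263
After event 6: A_seq=263 A_ack=7189 B_seq=7189 B_ack=263
After event 7: A_seq=263 A_ack=7189 B_seq=7189 B_ack=263

263 7189 7189 263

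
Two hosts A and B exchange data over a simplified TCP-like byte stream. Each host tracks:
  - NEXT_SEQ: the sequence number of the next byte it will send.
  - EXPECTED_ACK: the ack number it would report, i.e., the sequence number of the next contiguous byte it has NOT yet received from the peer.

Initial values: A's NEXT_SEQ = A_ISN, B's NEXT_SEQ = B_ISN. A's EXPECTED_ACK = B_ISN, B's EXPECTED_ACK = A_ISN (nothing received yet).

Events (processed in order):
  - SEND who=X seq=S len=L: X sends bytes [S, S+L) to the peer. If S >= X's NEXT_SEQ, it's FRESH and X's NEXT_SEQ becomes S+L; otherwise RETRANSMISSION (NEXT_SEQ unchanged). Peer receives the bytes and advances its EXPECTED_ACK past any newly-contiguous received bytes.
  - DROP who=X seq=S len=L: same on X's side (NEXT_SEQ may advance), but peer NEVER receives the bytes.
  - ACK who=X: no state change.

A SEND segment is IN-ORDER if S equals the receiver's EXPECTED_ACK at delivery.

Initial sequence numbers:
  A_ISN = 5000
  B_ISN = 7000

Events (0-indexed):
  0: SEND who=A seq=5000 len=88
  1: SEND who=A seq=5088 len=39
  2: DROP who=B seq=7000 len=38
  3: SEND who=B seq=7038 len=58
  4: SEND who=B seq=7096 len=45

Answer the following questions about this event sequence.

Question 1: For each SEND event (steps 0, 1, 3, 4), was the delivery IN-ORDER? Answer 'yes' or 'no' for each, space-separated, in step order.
Step 0: SEND seq=5000 -> in-order
Step 1: SEND seq=5088 -> in-order
Step 3: SEND seq=7038 -> out-of-order
Step 4: SEND seq=7096 -> out-of-order

Answer: yes yes no no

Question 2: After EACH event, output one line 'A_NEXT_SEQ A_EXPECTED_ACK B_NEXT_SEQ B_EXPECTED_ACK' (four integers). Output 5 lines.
5088 7000 7000 5088
5127 7000 7000 5127
5127 7000 7038 5127
5127 7000 7096 5127
5127 7000 7141 5127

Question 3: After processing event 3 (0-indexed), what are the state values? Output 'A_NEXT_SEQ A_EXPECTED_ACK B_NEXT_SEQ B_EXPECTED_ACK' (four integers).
After event 0: A_seq=5088 A_ack=7000 B_seq=7000 B_ack=5088
After event 1: A_seq=5127 A_ack=7000 B_seq=7000 B_ack=5127
After event 2: A_seq=5127 A_ack=7000 B_seq=7038 B_ack=5127
After event 3: A_seq=5127 A_ack=7000 B_seq=7096 B_ack=5127

5127 7000 7096 5127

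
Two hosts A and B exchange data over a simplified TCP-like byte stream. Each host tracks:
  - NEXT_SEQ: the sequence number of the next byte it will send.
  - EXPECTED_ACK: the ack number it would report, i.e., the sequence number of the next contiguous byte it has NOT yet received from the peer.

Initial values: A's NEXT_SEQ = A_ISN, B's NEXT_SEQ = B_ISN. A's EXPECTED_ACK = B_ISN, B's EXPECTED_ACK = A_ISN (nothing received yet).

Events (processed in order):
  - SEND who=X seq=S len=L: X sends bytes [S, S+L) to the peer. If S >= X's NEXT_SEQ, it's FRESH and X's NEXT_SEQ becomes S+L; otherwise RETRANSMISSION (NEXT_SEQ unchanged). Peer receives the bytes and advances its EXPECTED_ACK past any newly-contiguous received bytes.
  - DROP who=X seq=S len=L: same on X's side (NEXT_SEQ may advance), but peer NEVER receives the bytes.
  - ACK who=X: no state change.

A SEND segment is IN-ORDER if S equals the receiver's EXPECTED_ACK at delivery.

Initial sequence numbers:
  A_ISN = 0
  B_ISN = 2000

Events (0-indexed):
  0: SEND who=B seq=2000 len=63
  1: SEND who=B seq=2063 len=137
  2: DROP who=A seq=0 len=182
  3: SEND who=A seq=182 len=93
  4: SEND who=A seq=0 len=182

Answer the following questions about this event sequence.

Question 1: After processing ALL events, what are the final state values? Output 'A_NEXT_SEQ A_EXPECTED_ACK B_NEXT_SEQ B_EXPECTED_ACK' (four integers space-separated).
After event 0: A_seq=0 A_ack=2063 B_seq=2063 B_ack=0
After event 1: A_seq=0 A_ack=2200 B_seq=2200 B_ack=0
After event 2: A_seq=182 A_ack=2200 B_seq=2200 B_ack=0
After event 3: A_seq=275 A_ack=2200 B_seq=2200 B_ack=0
After event 4: A_seq=275 A_ack=2200 B_seq=2200 B_ack=275

Answer: 275 2200 2200 275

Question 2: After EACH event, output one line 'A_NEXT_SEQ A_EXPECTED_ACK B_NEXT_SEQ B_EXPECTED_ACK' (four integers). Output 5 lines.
0 2063 2063 0
0 2200 2200 0
182 2200 2200 0
275 2200 2200 0
275 2200 2200 275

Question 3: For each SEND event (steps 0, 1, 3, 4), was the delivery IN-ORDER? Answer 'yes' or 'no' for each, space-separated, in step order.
Answer: yes yes no yes

Derivation:
Step 0: SEND seq=2000 -> in-order
Step 1: SEND seq=2063 -> in-order
Step 3: SEND seq=182 -> out-of-order
Step 4: SEND seq=0 -> in-order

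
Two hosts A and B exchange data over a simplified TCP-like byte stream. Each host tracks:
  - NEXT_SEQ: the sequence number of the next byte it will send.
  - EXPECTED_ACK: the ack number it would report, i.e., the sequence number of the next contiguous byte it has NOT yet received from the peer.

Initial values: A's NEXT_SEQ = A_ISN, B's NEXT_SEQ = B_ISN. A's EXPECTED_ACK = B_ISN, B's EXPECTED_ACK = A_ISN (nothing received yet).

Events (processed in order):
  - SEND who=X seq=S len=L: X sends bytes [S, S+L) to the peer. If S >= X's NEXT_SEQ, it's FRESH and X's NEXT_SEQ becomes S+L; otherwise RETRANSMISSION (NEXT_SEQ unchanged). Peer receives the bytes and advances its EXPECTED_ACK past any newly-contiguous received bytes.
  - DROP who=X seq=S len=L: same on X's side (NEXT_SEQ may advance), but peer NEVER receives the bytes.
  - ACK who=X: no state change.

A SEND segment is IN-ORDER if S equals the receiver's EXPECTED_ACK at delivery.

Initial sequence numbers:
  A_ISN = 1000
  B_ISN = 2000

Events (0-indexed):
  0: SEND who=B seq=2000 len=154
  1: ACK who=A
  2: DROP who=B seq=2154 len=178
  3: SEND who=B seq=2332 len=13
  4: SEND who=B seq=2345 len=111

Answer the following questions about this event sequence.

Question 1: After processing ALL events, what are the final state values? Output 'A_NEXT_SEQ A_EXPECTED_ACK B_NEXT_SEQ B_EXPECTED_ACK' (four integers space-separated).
Answer: 1000 2154 2456 1000

Derivation:
After event 0: A_seq=1000 A_ack=2154 B_seq=2154 B_ack=1000
After event 1: A_seq=1000 A_ack=2154 B_seq=2154 B_ack=1000
After event 2: A_seq=1000 A_ack=2154 B_seq=2332 B_ack=1000
After event 3: A_seq=1000 A_ack=2154 B_seq=2345 B_ack=1000
After event 4: A_seq=1000 A_ack=2154 B_seq=2456 B_ack=1000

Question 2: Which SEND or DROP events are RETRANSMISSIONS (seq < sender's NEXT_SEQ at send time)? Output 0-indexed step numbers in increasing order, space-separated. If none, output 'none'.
Step 0: SEND seq=2000 -> fresh
Step 2: DROP seq=2154 -> fresh
Step 3: SEND seq=2332 -> fresh
Step 4: SEND seq=2345 -> fresh

Answer: none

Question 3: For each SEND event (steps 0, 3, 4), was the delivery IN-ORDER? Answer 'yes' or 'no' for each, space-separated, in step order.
Step 0: SEND seq=2000 -> in-order
Step 3: SEND seq=2332 -> out-of-order
Step 4: SEND seq=2345 -> out-of-order

Answer: yes no no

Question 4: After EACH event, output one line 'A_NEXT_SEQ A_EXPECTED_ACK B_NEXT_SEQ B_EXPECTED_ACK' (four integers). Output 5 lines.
1000 2154 2154 1000
1000 2154 2154 1000
1000 2154 2332 1000
1000 2154 2345 1000
1000 2154 2456 1000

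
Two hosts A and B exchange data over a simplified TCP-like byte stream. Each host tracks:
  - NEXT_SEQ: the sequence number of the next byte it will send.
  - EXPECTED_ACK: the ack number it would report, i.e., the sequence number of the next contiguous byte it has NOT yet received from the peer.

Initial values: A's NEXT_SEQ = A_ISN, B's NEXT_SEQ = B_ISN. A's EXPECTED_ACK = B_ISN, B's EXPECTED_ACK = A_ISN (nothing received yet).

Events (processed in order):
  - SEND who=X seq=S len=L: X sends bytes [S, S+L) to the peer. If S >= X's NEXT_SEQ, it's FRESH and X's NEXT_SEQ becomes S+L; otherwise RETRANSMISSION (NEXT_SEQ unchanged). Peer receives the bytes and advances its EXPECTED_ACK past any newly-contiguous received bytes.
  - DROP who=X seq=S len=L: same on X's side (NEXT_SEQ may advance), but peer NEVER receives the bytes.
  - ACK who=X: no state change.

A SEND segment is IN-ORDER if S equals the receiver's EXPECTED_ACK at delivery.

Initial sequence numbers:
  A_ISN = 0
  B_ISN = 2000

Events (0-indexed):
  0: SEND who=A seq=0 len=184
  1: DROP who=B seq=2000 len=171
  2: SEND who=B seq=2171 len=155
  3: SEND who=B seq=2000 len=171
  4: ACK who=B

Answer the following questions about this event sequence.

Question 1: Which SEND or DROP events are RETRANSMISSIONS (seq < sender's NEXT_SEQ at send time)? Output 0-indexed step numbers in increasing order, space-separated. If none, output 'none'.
Step 0: SEND seq=0 -> fresh
Step 1: DROP seq=2000 -> fresh
Step 2: SEND seq=2171 -> fresh
Step 3: SEND seq=2000 -> retransmit

Answer: 3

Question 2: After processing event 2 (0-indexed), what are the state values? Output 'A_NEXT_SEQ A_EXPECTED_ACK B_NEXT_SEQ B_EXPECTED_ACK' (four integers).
After event 0: A_seq=184 A_ack=2000 B_seq=2000 B_ack=184
After event 1: A_seq=184 A_ack=2000 B_seq=2171 B_ack=184
After event 2: A_seq=184 A_ack=2000 B_seq=2326 B_ack=184

184 2000 2326 184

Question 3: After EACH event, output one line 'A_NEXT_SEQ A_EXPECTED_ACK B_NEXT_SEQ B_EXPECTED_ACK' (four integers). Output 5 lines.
184 2000 2000 184
184 2000 2171 184
184 2000 2326 184
184 2326 2326 184
184 2326 2326 184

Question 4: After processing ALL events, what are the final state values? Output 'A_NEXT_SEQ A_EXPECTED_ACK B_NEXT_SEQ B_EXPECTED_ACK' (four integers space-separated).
After event 0: A_seq=184 A_ack=2000 B_seq=2000 B_ack=184
After event 1: A_seq=184 A_ack=2000 B_seq=2171 B_ack=184
After event 2: A_seq=184 A_ack=2000 B_seq=2326 B_ack=184
After event 3: A_seq=184 A_ack=2326 B_seq=2326 B_ack=184
After event 4: A_seq=184 A_ack=2326 B_seq=2326 B_ack=184

Answer: 184 2326 2326 184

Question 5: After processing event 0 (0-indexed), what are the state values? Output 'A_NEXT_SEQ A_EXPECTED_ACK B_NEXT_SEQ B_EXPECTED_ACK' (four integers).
After event 0: A_seq=184 A_ack=2000 B_seq=2000 B_ack=184

184 2000 2000 184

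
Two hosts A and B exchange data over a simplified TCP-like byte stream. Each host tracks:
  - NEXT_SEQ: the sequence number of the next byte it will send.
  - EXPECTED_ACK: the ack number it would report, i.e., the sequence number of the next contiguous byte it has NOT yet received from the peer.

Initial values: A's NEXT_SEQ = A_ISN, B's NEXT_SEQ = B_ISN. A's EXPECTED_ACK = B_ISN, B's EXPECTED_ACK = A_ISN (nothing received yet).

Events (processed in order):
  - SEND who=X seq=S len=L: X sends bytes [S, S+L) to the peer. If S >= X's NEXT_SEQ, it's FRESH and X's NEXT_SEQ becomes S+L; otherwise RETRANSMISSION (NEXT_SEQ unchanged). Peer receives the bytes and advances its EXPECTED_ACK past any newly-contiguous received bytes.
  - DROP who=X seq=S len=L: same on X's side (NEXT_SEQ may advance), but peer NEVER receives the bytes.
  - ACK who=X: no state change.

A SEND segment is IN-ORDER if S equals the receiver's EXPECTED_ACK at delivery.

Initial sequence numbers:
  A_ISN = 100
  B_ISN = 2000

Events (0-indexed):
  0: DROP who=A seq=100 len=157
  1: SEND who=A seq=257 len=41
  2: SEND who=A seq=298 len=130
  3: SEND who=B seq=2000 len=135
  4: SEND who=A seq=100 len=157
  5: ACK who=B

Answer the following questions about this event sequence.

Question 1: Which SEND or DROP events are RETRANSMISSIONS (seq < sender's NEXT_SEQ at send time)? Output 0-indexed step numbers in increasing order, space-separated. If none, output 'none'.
Step 0: DROP seq=100 -> fresh
Step 1: SEND seq=257 -> fresh
Step 2: SEND seq=298 -> fresh
Step 3: SEND seq=2000 -> fresh
Step 4: SEND seq=100 -> retransmit

Answer: 4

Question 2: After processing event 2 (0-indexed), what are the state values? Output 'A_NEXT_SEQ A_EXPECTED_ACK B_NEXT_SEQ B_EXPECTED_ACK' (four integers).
After event 0: A_seq=257 A_ack=2000 B_seq=2000 B_ack=100
After event 1: A_seq=298 A_ack=2000 B_seq=2000 B_ack=100
After event 2: A_seq=428 A_ack=2000 B_seq=2000 B_ack=100

428 2000 2000 100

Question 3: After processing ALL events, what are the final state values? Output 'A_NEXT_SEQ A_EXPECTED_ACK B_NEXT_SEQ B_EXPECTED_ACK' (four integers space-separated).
Answer: 428 2135 2135 428

Derivation:
After event 0: A_seq=257 A_ack=2000 B_seq=2000 B_ack=100
After event 1: A_seq=298 A_ack=2000 B_seq=2000 B_ack=100
After event 2: A_seq=428 A_ack=2000 B_seq=2000 B_ack=100
After event 3: A_seq=428 A_ack=2135 B_seq=2135 B_ack=100
After event 4: A_seq=428 A_ack=2135 B_seq=2135 B_ack=428
After event 5: A_seq=428 A_ack=2135 B_seq=2135 B_ack=428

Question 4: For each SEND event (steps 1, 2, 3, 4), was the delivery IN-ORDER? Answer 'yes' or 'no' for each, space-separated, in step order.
Step 1: SEND seq=257 -> out-of-order
Step 2: SEND seq=298 -> out-of-order
Step 3: SEND seq=2000 -> in-order
Step 4: SEND seq=100 -> in-order

Answer: no no yes yes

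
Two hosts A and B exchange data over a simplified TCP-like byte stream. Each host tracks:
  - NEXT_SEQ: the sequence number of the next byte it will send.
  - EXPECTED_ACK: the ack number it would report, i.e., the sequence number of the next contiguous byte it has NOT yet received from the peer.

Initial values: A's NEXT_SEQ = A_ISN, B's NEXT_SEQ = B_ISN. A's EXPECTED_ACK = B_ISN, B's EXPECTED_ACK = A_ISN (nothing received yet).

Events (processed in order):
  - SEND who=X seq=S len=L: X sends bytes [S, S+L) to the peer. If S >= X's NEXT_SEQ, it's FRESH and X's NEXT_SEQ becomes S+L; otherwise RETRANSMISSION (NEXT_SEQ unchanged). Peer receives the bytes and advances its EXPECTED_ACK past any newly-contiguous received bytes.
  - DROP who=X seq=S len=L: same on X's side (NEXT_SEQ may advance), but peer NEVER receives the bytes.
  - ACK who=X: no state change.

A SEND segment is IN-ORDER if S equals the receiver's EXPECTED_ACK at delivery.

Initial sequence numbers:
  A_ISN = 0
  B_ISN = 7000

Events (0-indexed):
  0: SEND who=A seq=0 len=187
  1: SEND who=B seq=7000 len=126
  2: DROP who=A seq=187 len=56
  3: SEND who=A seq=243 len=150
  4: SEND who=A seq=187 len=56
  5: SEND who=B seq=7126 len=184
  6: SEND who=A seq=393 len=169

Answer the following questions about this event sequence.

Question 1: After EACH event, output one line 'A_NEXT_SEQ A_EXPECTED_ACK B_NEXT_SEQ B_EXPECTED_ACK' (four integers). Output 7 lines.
187 7000 7000 187
187 7126 7126 187
243 7126 7126 187
393 7126 7126 187
393 7126 7126 393
393 7310 7310 393
562 7310 7310 562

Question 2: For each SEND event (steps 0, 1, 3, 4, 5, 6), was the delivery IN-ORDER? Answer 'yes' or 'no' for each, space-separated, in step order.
Answer: yes yes no yes yes yes

Derivation:
Step 0: SEND seq=0 -> in-order
Step 1: SEND seq=7000 -> in-order
Step 3: SEND seq=243 -> out-of-order
Step 4: SEND seq=187 -> in-order
Step 5: SEND seq=7126 -> in-order
Step 6: SEND seq=393 -> in-order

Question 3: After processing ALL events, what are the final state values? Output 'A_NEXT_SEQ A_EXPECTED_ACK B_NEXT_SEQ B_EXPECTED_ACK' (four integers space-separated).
After event 0: A_seq=187 A_ack=7000 B_seq=7000 B_ack=187
After event 1: A_seq=187 A_ack=7126 B_seq=7126 B_ack=187
After event 2: A_seq=243 A_ack=7126 B_seq=7126 B_ack=187
After event 3: A_seq=393 A_ack=7126 B_seq=7126 B_ack=187
After event 4: A_seq=393 A_ack=7126 B_seq=7126 B_ack=393
After event 5: A_seq=393 A_ack=7310 B_seq=7310 B_ack=393
After event 6: A_seq=562 A_ack=7310 B_seq=7310 B_ack=562

Answer: 562 7310 7310 562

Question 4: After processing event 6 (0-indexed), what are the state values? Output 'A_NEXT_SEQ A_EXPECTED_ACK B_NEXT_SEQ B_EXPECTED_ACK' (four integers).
After event 0: A_seq=187 A_ack=7000 B_seq=7000 B_ack=187
After event 1: A_seq=187 A_ack=7126 B_seq=7126 B_ack=187
After event 2: A_seq=243 A_ack=7126 B_seq=7126 B_ack=187
After event 3: A_seq=393 A_ack=7126 B_seq=7126 B_ack=187
After event 4: A_seq=393 A_ack=7126 B_seq=7126 B_ack=393
After event 5: A_seq=393 A_ack=7310 B_seq=7310 B_ack=393
After event 6: A_seq=562 A_ack=7310 B_seq=7310 B_ack=562

562 7310 7310 562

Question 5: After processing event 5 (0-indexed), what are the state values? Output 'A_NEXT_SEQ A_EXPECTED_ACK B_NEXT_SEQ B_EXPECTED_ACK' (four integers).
After event 0: A_seq=187 A_ack=7000 B_seq=7000 B_ack=187
After event 1: A_seq=187 A_ack=7126 B_seq=7126 B_ack=187
After event 2: A_seq=243 A_ack=7126 B_seq=7126 B_ack=187
After event 3: A_seq=393 A_ack=7126 B_seq=7126 B_ack=187
After event 4: A_seq=393 A_ack=7126 B_seq=7126 B_ack=393
After event 5: A_seq=393 A_ack=7310 B_seq=7310 B_ack=393

393 7310 7310 393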